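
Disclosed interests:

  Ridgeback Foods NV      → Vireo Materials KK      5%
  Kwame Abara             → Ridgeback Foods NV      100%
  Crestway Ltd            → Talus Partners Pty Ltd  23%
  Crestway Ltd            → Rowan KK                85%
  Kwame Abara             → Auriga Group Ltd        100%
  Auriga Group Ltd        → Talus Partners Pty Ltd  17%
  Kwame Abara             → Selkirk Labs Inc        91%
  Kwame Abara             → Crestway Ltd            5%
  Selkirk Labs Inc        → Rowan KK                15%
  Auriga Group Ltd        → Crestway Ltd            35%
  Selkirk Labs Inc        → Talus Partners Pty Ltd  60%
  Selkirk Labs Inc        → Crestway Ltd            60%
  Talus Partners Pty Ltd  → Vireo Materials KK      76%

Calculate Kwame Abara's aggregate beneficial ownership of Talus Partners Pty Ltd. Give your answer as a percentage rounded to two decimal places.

Kwame reaches Talus along 5 paths.
Via Auriga: 100% × 17% = 17%.
Via Crestway: 5% × 23% = 1.15%.
Via Auriga → Crestway: 100% × 35% × 23% = 8.05%.
Via Selkirk → Crestway: 91% × 60% × 23% = 12.558%.
Via Selkirk: 91% × 60% = 54.6%.
Total: 17% + 1.15% + 8.05% + 12.558% + 54.6% = 93.358%.
Rounded: 93.36%.

93.36%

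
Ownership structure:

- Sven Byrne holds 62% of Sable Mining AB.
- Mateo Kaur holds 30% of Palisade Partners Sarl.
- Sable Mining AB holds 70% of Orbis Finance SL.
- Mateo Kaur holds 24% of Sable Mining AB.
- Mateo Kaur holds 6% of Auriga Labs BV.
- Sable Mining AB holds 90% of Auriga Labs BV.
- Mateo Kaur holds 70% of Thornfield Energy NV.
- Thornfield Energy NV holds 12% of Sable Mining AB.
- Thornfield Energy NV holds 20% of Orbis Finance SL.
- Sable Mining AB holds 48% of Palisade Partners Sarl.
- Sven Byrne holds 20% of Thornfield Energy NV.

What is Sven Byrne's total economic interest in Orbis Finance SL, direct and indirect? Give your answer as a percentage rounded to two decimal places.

49.08%

Sven reaches Orbis along 3 paths.
Via Thornfield → Sable: 20% × 12% × 70% = 1.68%.
Via Sable: 62% × 70% = 43.4%.
Via Thornfield: 20% × 20% = 4%.
Total: 1.68% + 43.4% + 4% = 49.08%.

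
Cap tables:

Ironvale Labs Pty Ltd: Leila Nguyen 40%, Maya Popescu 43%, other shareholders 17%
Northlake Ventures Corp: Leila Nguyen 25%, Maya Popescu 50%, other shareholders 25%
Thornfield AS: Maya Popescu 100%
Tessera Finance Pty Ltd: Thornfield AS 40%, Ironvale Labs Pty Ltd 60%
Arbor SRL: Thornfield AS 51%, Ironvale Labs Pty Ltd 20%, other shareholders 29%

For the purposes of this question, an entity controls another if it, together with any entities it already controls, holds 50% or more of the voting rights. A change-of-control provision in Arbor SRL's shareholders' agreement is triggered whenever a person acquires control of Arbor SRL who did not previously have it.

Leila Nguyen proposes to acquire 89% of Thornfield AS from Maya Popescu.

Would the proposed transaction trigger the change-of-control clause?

The purchase adds only to Leila's holdings (Maya's stake shrinks), so Leila is the only person who could newly come to control Arbor.
Leila's largest direct stake is 40% in Ironvale, which does not meet the threshold, so Leila controls no company.
Neither Leila nor any entity Leila controls holds any voting interest in Arbor.
So before the transaction, Leila does not control Arbor.
After the purchase, Leila holds 89% of Thornfield directly, and Maya's stake falls to 11%.
Leila holds 89% of Thornfield, so Leila controls Thornfield.
Thornfield holds 51% of Arbor, so Leila controls Arbor.
Leila did not control Arbor before and does after, so the clause is triggered.

Yes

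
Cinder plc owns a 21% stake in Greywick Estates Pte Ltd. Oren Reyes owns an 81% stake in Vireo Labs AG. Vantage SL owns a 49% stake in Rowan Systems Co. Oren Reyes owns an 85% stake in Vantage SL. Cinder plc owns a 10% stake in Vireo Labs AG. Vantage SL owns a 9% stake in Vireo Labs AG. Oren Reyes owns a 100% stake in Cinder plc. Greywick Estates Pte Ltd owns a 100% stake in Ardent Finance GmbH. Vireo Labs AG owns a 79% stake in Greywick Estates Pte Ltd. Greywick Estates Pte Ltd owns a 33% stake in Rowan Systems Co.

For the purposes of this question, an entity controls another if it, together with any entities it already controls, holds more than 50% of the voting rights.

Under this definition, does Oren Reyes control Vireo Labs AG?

Oren holds 100% of Cinder, so Oren controls Cinder.
Oren holds 85% of Vantage, so Oren controls Vantage.
Cinder and Vantage and Oren together hold 10% + 9% + 81% = 100% of Vireo, so Oren controls Vireo.

Yes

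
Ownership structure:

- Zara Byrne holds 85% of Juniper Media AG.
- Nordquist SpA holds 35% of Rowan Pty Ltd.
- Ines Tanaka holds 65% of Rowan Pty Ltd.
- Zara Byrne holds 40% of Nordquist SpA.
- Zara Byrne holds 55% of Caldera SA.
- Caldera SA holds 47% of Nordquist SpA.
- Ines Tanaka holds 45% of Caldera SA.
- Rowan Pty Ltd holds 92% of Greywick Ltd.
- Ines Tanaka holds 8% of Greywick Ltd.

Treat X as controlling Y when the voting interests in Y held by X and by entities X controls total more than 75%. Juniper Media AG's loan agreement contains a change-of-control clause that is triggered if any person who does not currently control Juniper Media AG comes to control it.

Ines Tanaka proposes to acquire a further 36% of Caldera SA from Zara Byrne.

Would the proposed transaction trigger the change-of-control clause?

The purchase adds only to Ines's holdings (Zara's stake shrinks), so Ines is the only person who could newly come to control Juniper.
Ines's largest direct stake is 65% in Rowan, which does not meet the threshold, so Ines controls no company.
Neither Ines nor any entity Ines controls holds any voting interest in Juniper.
So before the transaction, Ines does not control Juniper.
After the purchase, Ines's direct stake in Caldera rises to 45% + 36% = 81%, and Zara's stake falls to 19%.
Ines holds 81% of Caldera, so Ines controls Caldera.
After the transaction, neither Ines nor any entity Ines controls holds a voting interest in Juniper, so Ines still does not control it.
No new person acquires control, so the clause is not triggered.

No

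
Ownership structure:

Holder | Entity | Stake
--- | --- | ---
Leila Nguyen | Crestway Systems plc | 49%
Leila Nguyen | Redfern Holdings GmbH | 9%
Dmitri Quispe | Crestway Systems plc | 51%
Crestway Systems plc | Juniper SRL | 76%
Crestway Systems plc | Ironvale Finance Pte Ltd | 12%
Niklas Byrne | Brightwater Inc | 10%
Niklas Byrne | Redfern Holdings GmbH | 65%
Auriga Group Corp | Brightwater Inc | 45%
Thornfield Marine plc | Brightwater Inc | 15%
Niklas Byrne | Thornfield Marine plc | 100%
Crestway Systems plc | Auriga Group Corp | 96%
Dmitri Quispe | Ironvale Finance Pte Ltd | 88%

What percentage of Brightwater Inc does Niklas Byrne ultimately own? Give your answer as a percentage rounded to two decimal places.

Niklas reaches Brightwater along 2 paths.
Via Thornfield: 100% × 15% = 15%.
Direct stake: 10% = 10%.
Total: 15% + 10% = 25%.
Rounded: 25.00%.

25.00%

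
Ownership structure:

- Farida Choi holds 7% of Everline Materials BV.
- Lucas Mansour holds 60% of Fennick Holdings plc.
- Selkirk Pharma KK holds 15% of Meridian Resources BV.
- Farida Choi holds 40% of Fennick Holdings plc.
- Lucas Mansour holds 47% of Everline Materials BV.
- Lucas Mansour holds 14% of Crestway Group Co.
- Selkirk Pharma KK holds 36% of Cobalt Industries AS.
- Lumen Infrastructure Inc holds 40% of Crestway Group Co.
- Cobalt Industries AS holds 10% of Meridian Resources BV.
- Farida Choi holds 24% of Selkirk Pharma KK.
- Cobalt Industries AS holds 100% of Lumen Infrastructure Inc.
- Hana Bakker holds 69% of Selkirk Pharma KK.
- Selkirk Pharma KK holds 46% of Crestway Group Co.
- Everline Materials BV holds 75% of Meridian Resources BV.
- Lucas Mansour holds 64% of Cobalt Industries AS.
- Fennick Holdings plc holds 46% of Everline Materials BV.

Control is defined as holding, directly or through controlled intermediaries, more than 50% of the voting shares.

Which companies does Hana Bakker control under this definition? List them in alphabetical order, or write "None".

Hana holds 69% of Selkirk, so Hana controls Selkirk.
No other company's threshold is met.

Selkirk Pharma KK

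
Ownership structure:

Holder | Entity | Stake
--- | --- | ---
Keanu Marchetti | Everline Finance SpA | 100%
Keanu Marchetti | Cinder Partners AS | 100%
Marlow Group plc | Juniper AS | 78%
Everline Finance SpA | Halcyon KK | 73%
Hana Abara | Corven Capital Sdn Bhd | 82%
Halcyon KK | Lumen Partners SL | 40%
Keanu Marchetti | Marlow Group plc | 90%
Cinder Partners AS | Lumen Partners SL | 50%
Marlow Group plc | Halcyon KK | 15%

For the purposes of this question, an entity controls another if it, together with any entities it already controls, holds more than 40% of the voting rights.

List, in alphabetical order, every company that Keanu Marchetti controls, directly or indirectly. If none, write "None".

Cinder Partners AS, Everline Finance SpA, Halcyon KK, Juniper AS, Lumen Partners SL, Marlow Group plc

Keanu holds 90% of Marlow, so Keanu controls Marlow.
Marlow holds 78% of Juniper, so Keanu controls Juniper.
Keanu holds 100% of Everline, so Keanu controls Everline.
Everline and Marlow together hold 73% + 15% = 88% of Halcyon, so Keanu controls Halcyon.
Keanu holds 100% of Cinder, so Keanu controls Cinder.
Halcyon and Cinder together hold 40% + 50% = 90% of Lumen, so Keanu controls Lumen.
No other company's threshold is met.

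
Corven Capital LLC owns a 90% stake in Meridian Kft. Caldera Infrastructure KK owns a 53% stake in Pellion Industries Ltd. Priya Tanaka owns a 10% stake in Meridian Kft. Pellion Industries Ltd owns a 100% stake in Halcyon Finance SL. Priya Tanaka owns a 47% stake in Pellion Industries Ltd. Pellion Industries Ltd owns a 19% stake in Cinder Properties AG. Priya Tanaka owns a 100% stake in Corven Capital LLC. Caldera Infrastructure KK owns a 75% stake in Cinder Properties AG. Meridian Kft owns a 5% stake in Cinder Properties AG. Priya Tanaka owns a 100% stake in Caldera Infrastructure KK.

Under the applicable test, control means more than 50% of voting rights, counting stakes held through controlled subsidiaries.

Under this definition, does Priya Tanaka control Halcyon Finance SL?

Priya holds 100% of Caldera, so Priya controls Caldera.
Caldera and Priya together hold 53% + 47% = 100% of Pellion, so Priya controls Pellion.
Pellion holds 100% of Halcyon, so Priya controls Halcyon.

Yes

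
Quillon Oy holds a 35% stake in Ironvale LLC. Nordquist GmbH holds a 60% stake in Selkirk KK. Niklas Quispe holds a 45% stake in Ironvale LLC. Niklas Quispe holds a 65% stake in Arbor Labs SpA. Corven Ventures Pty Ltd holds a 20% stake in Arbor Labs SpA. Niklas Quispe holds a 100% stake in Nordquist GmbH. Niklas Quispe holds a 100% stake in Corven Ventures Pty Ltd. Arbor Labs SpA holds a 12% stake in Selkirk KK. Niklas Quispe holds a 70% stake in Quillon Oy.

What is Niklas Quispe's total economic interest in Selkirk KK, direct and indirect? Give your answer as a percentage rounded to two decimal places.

70.20%

Niklas reaches Selkirk along 3 paths.
Via Nordquist: 100% × 60% = 60%.
Via Arbor: 65% × 12% = 7.8%.
Via Corven → Arbor: 100% × 20% × 12% = 2.4%.
Total: 60% + 7.8% + 2.4% = 70.2%.
Rounded: 70.20%.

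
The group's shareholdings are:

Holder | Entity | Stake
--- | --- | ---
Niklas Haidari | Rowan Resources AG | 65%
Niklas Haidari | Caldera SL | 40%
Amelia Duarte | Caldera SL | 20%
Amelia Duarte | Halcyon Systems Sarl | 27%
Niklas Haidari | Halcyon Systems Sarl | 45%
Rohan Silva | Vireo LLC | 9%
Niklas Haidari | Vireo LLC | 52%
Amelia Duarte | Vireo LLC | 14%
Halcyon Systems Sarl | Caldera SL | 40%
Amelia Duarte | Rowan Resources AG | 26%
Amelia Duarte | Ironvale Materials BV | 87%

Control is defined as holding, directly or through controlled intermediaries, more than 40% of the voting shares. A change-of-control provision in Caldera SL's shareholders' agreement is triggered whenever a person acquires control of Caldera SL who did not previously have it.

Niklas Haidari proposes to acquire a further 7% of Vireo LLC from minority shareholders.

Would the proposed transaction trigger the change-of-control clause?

The purchase changes only Niklas's holdings, so Niklas is the only person who could newly come to control Caldera.
Niklas holds 45% of Halcyon, so Niklas controls Halcyon.
Halcyon and Niklas together hold 40% + 40% = 80% of Caldera, so Niklas controls Caldera.
So Niklas already controls Caldera before the transaction.
After the purchase, Niklas's direct stake in Vireo rises to 52% + 7% = 59%.
Niklas controlled Caldera already, so this is not a new person acquiring control; every other person's position is unchanged or reduced.
No new person acquires control, so the clause is not triggered.

No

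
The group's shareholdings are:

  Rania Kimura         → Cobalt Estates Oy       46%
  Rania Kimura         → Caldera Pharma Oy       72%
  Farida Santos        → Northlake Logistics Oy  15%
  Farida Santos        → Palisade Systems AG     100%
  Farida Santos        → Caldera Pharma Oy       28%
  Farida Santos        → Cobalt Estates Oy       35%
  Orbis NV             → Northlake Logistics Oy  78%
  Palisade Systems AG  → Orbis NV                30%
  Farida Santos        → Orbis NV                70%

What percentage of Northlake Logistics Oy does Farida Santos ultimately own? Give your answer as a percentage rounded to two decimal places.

Farida reaches Northlake along 3 paths.
Via Orbis: 70% × 78% = 54.6%.
Via Palisade → Orbis: 100% × 30% × 78% = 23.4%.
Direct stake: 15% = 15%.
Total: 54.6% + 23.4% + 15% = 93%.
Rounded: 93.00%.

93.00%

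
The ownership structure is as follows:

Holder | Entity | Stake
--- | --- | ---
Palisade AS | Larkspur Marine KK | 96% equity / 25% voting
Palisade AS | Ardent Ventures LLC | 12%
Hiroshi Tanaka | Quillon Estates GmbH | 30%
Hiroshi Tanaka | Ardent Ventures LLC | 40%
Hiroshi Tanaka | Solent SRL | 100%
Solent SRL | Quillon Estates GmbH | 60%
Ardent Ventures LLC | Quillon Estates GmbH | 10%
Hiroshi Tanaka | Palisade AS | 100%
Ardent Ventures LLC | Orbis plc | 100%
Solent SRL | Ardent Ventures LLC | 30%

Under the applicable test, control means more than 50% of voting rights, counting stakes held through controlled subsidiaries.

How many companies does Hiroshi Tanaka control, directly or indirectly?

5

Hiroshi holds 100% of Palisade, so Hiroshi controls Palisade.
Hiroshi holds 100% of Solent, so Hiroshi controls Solent.
Solent and Palisade and Hiroshi together hold 30% + 12% + 40% = 82% of Ardent, so Hiroshi controls Ardent.
Solent and Ardent and Hiroshi together hold 60% + 10% + 30% = 100% of Quillon, so Hiroshi controls Quillon.
Ardent holds 100% of Orbis, so Hiroshi controls Orbis.
No other company's threshold is met.
Hiroshi controls 5 companies.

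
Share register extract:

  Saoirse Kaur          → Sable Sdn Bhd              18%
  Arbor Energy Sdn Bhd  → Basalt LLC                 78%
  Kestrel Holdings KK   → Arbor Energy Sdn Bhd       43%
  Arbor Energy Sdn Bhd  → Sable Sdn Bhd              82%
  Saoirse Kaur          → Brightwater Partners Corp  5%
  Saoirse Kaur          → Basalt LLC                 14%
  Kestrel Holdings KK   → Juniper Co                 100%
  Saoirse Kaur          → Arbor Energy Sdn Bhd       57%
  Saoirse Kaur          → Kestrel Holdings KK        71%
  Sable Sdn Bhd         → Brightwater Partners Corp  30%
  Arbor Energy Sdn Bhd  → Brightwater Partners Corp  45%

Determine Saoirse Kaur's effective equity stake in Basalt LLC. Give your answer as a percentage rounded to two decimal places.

Saoirse reaches Basalt along 3 paths.
Direct stake: 14% = 14%.
Via Kestrel → Arbor: 71% × 43% × 78% = 23.8134%.
Via Arbor: 57% × 78% = 44.46%.
Total: 14% + 23.8134% + 44.46% = 82.2734%.
Rounded: 82.27%.

82.27%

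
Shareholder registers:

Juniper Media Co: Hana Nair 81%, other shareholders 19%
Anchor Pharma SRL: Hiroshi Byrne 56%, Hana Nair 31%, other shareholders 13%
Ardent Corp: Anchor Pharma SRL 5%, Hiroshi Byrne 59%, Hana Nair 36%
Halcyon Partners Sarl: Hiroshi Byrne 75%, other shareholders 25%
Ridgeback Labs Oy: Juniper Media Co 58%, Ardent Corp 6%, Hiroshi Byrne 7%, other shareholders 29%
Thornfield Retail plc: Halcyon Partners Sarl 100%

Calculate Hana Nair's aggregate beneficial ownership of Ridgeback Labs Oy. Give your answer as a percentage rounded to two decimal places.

49.23%

Hana reaches Ridgeback along 3 paths.
Via Juniper: 81% × 58% = 46.98%.
Via Anchor → Ardent: 31% × 5% × 6% = 0.093%.
Via Ardent: 36% × 6% = 2.16%.
Total: 46.98% + 0.093% + 2.16% = 49.233%.
Rounded: 49.23%.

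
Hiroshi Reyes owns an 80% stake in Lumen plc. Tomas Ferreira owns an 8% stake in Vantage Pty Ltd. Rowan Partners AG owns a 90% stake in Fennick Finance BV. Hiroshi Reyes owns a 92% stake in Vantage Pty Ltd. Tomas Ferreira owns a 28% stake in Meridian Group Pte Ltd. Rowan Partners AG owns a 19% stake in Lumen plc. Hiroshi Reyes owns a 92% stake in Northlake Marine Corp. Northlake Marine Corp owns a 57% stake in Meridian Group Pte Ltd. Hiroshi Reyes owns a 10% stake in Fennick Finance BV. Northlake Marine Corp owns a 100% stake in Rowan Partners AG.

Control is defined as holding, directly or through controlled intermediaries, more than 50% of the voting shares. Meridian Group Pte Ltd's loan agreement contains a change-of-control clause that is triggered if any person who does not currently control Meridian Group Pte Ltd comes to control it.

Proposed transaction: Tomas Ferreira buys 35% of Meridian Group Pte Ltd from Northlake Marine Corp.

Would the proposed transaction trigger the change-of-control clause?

The purchase adds only to Tomas's holdings (Northlake's stake shrinks), so Tomas is the only person who could newly come to control Meridian.
Tomas's largest direct stake is 28% in Meridian, which does not meet the threshold, so Tomas controls no company.
In Meridian, Tomas's side holds only 28%, not > 50%.
So before the transaction, Tomas does not control Meridian.
After the purchase, Tomas's direct stake in Meridian rises to 28% + 35% = 63%, and Northlake's stake falls to 22%.
Tomas holds 63% of Meridian, so Tomas controls Meridian.
Tomas did not control Meridian before and does after, so the clause is triggered.

Yes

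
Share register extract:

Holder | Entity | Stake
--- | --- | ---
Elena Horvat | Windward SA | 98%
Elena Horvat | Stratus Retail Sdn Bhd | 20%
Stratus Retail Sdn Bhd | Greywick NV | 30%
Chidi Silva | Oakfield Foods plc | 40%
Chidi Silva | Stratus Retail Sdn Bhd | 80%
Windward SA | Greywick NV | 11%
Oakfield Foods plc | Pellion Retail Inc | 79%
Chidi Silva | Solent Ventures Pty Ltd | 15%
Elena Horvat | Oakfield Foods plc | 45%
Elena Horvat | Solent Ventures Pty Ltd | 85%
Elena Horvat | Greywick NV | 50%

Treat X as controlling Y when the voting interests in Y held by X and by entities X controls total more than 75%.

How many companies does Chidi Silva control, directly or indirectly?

Chidi holds 80% of Stratus, so Chidi controls Stratus.
No other company's threshold is met.
Chidi controls 1 company.

1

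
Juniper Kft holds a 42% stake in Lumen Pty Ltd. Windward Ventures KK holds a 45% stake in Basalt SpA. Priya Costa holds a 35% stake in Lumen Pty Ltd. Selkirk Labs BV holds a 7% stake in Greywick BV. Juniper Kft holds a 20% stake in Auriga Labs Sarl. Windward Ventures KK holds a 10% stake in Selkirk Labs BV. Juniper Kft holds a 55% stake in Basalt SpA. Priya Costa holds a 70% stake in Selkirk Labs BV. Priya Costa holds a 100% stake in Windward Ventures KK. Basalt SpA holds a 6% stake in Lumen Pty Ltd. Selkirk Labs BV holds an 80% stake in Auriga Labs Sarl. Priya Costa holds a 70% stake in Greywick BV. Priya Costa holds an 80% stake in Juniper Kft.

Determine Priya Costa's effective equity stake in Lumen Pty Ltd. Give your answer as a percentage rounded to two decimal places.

73.94%

Priya reaches Lumen along 4 paths.
Direct stake: 35% = 35%.
Via Windward → Basalt: 100% × 45% × 6% = 2.7%.
Via Juniper → Basalt: 80% × 55% × 6% = 2.64%.
Via Juniper: 80% × 42% = 33.6%.
Total: 35% + 2.7% + 2.64% + 33.6% = 73.94%.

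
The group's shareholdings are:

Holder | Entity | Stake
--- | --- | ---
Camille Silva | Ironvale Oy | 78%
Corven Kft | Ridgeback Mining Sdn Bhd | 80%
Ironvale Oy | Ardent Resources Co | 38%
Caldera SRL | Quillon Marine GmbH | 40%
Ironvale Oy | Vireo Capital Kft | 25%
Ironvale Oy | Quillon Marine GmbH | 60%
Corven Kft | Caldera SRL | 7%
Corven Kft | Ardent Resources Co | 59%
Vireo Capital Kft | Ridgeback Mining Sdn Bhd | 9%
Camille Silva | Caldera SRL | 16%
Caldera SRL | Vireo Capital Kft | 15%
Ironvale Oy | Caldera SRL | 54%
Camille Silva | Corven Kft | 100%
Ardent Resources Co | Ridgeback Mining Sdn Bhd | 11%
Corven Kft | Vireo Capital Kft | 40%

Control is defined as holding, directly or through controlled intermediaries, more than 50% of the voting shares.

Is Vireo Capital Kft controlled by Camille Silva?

Yes

Camille holds 78% of Ironvale, so Camille controls Ironvale.
Camille holds 100% of Corven, so Camille controls Corven.
Ironvale and Camille and Corven together hold 54% + 16% + 7% = 77% of Caldera, so Camille controls Caldera.
Ironvale and Caldera and Corven together hold 25% + 15% + 40% = 80% of Vireo, so Camille controls Vireo.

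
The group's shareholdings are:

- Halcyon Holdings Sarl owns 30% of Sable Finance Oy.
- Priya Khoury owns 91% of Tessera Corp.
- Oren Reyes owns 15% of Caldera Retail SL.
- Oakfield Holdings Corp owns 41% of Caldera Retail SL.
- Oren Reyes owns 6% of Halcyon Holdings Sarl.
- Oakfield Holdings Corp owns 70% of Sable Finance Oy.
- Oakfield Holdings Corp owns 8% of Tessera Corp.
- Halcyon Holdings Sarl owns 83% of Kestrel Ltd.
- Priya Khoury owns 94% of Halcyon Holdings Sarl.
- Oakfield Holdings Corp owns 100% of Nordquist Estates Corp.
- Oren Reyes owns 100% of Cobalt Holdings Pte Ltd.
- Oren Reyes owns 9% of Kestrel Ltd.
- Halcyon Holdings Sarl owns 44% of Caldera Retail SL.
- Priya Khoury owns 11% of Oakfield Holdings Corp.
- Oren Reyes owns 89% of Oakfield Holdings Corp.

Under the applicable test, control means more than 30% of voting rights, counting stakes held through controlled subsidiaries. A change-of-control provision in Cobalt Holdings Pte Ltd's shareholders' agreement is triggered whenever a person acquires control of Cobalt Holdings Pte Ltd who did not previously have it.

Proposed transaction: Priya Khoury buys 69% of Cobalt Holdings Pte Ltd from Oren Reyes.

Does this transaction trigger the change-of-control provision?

The purchase adds only to Priya's holdings (Oren's stake shrinks), so Priya is the only person who could newly come to control Cobalt.
Priya holds 94% of Halcyon, so Priya controls Halcyon.
Halcyon holds 44% of Caldera, so Priya controls Caldera.
Halcyon holds 83% of Kestrel, so Priya controls Kestrel.
Priya holds 91% of Tessera, so Priya controls Tessera.
Neither Priya nor any entity Priya controls holds any voting interest in Cobalt.
So before the transaction, Priya does not control Cobalt.
After the purchase, Priya holds 69% of Cobalt directly, and Oren's stake falls to 31%.
Priya holds 69% of Cobalt, so Priya controls Cobalt.
Priya did not control Cobalt before and does after, so the clause is triggered.

Yes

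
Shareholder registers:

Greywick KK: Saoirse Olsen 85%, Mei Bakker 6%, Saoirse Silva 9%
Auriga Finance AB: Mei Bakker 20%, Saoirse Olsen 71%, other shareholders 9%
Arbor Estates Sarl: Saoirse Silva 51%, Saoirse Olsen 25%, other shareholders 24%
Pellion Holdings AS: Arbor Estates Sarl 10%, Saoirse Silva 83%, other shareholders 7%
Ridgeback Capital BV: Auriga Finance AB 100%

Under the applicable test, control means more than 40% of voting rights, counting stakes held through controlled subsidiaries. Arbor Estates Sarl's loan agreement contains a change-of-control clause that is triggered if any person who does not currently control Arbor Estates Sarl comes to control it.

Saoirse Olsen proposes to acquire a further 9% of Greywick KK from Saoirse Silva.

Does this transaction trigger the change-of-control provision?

The purchase adds only to Saoirse Olsen's holdings (Saoirse Silva's stake shrinks), so Saoirse Olsen is the only person who could newly come to control Arbor.
Saoirse Olsen holds 85% of Greywick, so Saoirse Olsen controls Greywick.
Saoirse Olsen holds 71% of Auriga, so Saoirse Olsen controls Auriga.
Auriga holds 100% of Ridgeback, so Saoirse Olsen controls Ridgeback.
In Arbor, Saoirse Olsen's side holds only 25%, not > 40%.
So before the transaction, Saoirse Olsen does not control Arbor.
After the purchase, Saoirse Olsen's direct stake in Greywick rises to 85% + 9% = 94%, and Saoirse Silva's stake falls to 0%.
Saoirse Olsen holds 94% of Greywick, so Saoirse Olsen controls Greywick.
After the transaction, Saoirse Olsen's side holds 25% of Arbor, not > 40%, so Saoirse Olsen still does not control Arbor.
No new person acquires control, so the clause is not triggered.

No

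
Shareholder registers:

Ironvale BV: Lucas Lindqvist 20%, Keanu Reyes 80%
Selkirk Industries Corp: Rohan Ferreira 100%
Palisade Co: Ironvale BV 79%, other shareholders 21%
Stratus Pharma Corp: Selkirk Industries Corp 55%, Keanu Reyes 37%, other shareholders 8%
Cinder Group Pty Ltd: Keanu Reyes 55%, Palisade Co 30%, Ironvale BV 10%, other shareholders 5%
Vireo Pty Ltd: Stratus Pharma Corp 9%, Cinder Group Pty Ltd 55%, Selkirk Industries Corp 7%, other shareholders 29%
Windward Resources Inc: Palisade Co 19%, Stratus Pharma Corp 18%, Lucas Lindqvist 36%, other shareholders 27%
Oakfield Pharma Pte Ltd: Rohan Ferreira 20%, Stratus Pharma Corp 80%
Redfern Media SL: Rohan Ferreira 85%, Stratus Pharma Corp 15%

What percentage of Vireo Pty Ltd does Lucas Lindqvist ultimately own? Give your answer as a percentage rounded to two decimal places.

3.71%

Lucas reaches Vireo along 2 paths.
Via Ironvale → Palisade → Cinder: 20% × 79% × 30% × 55% = 2.607%.
Via Ironvale → Cinder: 20% × 10% × 55% = 1.1%.
Total: 2.607% + 1.1% = 3.707%.
Rounded: 3.71%.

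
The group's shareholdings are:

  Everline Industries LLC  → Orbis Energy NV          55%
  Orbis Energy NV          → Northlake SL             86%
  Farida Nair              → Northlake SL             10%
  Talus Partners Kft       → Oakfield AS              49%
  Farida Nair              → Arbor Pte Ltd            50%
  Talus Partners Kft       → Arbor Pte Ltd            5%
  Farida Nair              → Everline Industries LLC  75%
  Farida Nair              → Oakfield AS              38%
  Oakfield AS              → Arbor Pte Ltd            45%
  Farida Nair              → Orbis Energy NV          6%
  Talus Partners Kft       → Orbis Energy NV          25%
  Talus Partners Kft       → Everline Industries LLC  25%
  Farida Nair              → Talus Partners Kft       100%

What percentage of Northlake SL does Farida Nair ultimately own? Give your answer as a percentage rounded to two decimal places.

83.96%

Farida reaches Northlake along 5 paths.
Direct stake: 10% = 10%.
Via Everline → Orbis: 75% × 55% × 86% = 35.475%.
Via Talus → Everline → Orbis: 100% × 25% × 55% × 86% = 11.825%.
Via Orbis: 6% × 86% = 5.16%.
Via Talus → Orbis: 100% × 25% × 86% = 21.5%.
Total: 10% + 35.475% + 11.825% + 5.16% + 21.5% = 83.96%.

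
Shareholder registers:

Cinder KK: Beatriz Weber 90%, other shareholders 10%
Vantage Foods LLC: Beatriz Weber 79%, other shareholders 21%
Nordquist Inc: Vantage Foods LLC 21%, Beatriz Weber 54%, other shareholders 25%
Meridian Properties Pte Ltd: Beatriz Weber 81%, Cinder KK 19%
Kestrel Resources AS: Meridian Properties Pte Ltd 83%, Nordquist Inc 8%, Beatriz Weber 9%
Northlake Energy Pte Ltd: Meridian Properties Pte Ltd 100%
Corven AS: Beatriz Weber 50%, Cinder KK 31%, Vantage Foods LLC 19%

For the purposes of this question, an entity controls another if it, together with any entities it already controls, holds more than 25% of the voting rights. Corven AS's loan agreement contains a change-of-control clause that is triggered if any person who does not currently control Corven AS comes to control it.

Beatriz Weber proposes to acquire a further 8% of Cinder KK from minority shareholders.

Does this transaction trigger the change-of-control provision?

No

The purchase changes only Beatriz's holdings, so Beatriz is the only person who could newly come to control Corven.
Beatriz holds 90% of Cinder, so Beatriz controls Cinder.
Beatriz holds 79% of Vantage, so Beatriz controls Vantage.
Beatriz and Cinder and Vantage together hold 50% + 31% + 19% = 100% of Corven, so Beatriz controls Corven.
So Beatriz already controls Corven before the transaction.
After the purchase, Beatriz's direct stake in Cinder rises to 90% + 8% = 98%.
Beatriz controlled Corven already, so this is not a new person acquiring control; every other person's position is unchanged or reduced.
No new person acquires control, so the clause is not triggered.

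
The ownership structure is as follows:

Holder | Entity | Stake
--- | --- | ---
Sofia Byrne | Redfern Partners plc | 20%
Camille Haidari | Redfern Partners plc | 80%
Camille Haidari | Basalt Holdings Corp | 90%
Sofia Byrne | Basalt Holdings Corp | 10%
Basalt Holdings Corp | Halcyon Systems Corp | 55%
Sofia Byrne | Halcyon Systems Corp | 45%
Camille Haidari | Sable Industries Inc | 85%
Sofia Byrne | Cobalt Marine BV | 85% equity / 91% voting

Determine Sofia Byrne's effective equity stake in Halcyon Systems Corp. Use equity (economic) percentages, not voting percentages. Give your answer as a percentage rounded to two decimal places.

Sofia reaches Halcyon along 2 paths.
Via Basalt: 10% × 55% = 5.5%.
Direct stake: 45% = 45%.
Total: 5.5% + 45% = 50.5%.
Rounded: 50.50%.

50.50%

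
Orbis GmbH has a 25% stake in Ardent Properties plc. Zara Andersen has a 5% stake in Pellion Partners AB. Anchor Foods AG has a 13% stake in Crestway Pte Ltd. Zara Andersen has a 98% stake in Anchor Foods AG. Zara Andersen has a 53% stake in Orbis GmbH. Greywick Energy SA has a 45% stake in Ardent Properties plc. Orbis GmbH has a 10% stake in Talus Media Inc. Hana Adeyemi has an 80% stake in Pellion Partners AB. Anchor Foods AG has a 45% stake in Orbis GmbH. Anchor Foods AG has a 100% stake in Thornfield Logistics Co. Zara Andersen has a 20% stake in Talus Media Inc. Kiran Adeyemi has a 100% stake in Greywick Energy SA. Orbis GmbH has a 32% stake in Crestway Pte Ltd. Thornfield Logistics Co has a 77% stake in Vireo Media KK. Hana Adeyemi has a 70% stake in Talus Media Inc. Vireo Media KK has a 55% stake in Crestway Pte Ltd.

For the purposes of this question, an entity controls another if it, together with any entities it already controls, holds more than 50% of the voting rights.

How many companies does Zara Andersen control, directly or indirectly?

5

Zara holds 98% of Anchor, so Zara controls Anchor.
Anchor and Zara together hold 45% + 53% = 98% of Orbis, so Zara controls Orbis.
Anchor holds 100% of Thornfield, so Zara controls Thornfield.
Thornfield holds 77% of Vireo, so Zara controls Vireo.
Orbis and Vireo and Anchor together hold 32% + 55% + 13% = 100% of Crestway, so Zara controls Crestway.
No other company's threshold is met.
Zara controls 5 companies.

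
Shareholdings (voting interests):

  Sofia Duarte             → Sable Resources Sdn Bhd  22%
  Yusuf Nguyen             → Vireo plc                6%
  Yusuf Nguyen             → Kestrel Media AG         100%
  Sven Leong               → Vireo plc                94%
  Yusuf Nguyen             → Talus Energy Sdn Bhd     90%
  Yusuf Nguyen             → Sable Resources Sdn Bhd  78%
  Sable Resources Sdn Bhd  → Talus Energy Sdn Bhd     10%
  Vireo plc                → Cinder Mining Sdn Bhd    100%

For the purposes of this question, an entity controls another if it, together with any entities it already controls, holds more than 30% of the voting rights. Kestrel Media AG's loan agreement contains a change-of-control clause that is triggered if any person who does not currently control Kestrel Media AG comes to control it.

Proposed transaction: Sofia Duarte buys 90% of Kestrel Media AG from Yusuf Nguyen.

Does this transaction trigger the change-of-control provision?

The purchase adds only to Sofia's holdings (Yusuf's stake shrinks), so Sofia is the only person who could newly come to control Kestrel.
Sofia's largest direct stake is 22% in Sable, which does not meet the threshold, so Sofia controls no company.
Neither Sofia nor any entity Sofia controls holds any voting interest in Kestrel.
So before the transaction, Sofia does not control Kestrel.
After the purchase, Sofia holds 90% of Kestrel directly, and Yusuf's stake falls to 10%.
Sofia holds 90% of Kestrel, so Sofia controls Kestrel.
Sofia did not control Kestrel before and does after, so the clause is triggered.

Yes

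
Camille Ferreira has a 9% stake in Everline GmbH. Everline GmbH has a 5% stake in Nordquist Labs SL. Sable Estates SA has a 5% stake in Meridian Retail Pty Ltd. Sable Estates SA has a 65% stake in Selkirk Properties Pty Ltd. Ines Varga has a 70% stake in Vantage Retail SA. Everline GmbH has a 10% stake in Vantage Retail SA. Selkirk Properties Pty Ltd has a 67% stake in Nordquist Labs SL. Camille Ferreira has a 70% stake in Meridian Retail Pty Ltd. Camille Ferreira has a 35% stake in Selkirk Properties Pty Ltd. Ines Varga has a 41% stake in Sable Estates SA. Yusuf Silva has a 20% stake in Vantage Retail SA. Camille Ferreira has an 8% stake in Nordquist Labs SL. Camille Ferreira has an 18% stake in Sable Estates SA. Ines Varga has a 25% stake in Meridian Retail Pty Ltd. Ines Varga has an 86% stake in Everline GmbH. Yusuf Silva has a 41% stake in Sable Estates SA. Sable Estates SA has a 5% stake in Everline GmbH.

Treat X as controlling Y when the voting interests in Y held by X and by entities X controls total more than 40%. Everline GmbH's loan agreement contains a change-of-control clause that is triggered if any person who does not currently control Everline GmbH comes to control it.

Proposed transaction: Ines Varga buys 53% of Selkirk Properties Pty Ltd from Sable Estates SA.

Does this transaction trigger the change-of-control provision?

No

The purchase adds only to Ines's holdings (Sable's stake shrinks), so Ines is the only person who could newly come to control Everline.
Ines holds 41% of Sable, so Ines controls Sable.
Ines and Sable together hold 86% + 5% = 91% of Everline, so Ines controls Everline.
So Ines already controls Everline before the transaction.
After the purchase, Ines holds 53% of Selkirk directly, and Sable's stake falls to 12%.
Ines controlled Everline already, so this is not a new person acquiring control; every other person's position is unchanged or reduced.
No new person acquires control, so the clause is not triggered.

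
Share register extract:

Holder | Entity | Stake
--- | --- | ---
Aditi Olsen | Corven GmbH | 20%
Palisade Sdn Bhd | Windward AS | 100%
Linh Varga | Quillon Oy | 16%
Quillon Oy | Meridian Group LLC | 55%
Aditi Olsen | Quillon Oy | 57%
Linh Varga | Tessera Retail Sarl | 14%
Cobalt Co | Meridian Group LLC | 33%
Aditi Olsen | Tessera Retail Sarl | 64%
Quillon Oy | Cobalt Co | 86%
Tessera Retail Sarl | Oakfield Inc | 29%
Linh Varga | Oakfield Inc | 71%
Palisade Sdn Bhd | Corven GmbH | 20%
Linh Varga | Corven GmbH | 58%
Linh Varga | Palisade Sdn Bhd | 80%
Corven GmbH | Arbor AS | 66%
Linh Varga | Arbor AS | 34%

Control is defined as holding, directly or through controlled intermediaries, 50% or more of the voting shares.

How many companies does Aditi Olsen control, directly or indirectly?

4

Aditi holds 64% of Tessera, so Aditi controls Tessera.
Aditi holds 57% of Quillon, so Aditi controls Quillon.
Quillon holds 86% of Cobalt, so Aditi controls Cobalt.
Cobalt and Quillon together hold 33% + 55% = 88% of Meridian, so Aditi controls Meridian.
No other company's threshold is met.
Aditi controls 4 companies.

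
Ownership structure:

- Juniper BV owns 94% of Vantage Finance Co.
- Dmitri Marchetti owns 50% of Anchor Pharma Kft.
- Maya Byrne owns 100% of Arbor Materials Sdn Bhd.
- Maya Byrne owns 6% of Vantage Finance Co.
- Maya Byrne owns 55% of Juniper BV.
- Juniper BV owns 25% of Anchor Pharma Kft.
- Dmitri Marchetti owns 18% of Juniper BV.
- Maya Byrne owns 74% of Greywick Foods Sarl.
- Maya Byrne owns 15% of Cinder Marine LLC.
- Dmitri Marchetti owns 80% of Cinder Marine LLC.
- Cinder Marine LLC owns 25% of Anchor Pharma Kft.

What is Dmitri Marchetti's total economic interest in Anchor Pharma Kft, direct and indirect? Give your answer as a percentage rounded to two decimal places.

74.50%

Dmitri reaches Anchor along 3 paths.
Via Cinder: 80% × 25% = 20%.
Direct stake: 50% = 50%.
Via Juniper: 18% × 25% = 4.5%.
Total: 20% + 50% + 4.5% = 74.5%.
Rounded: 74.50%.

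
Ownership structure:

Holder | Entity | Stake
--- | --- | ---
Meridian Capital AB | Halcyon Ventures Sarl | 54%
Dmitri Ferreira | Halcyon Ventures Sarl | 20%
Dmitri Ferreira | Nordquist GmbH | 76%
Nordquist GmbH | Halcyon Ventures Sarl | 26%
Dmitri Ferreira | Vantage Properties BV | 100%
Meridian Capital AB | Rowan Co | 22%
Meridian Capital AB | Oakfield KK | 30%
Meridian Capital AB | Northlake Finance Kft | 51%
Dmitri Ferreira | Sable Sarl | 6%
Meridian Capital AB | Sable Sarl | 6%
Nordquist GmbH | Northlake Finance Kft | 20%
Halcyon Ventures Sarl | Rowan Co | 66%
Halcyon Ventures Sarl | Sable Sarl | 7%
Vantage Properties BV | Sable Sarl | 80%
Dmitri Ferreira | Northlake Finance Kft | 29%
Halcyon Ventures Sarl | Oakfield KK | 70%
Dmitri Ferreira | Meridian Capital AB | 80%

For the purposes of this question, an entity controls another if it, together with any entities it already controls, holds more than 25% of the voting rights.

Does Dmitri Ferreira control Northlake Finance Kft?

Yes

Dmitri holds 76% of Nordquist, so Dmitri controls Nordquist.
Dmitri holds 80% of Meridian, so Dmitri controls Meridian.
Meridian and Nordquist and Dmitri together hold 51% + 20% + 29% = 100% of Northlake, so Dmitri controls Northlake.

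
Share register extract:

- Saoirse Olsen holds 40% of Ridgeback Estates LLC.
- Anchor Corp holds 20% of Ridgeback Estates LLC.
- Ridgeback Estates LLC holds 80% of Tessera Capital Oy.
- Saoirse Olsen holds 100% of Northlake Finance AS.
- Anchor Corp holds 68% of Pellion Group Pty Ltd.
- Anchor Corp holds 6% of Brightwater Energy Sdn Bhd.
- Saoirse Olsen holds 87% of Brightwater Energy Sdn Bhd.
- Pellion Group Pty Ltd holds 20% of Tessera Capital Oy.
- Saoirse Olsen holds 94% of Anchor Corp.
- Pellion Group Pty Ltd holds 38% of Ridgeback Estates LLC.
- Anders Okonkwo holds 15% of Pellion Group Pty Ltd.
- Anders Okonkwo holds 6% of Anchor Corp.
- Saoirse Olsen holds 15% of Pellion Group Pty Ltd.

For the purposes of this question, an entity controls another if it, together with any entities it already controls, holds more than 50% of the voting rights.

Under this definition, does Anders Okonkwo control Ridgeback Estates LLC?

No

Anders's largest direct stake is 15% in Pellion, which does not meet the threshold, so Anders controls no company.
Neither Anders nor any entity Anders controls holds any voting interest in Ridgeback.
So Anders does not control Ridgeback.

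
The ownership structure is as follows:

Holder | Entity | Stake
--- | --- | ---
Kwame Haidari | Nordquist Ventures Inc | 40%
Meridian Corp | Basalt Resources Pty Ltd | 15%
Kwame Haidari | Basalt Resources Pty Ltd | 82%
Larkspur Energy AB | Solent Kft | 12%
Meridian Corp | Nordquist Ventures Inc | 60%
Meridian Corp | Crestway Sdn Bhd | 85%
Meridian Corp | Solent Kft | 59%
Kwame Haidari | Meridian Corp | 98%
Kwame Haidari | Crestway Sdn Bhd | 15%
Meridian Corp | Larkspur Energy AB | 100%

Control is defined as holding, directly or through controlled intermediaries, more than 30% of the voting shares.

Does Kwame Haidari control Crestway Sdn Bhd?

Yes

Kwame holds 98% of Meridian, so Kwame controls Meridian.
Kwame and Meridian together hold 15% + 85% = 100% of Crestway, so Kwame controls Crestway.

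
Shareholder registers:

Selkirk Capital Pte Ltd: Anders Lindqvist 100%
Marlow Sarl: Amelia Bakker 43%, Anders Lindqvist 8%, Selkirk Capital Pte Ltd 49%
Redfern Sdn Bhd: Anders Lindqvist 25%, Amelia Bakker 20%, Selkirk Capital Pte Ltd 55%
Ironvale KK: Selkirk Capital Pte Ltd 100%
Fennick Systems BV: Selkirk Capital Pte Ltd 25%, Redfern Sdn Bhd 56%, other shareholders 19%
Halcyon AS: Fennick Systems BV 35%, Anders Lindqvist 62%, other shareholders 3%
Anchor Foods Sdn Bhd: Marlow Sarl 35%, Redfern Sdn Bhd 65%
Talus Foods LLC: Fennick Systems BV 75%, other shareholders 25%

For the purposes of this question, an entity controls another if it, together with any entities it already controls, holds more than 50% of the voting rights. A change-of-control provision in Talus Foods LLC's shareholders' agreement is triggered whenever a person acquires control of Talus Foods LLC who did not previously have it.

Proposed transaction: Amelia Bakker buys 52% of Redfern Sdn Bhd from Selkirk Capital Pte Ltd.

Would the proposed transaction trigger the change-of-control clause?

Yes

The purchase adds only to Amelia's holdings (Selkirk's stake shrinks), so Amelia is the only person who could newly come to control Talus.
Amelia's largest direct stake is 43% in Marlow, which does not meet the threshold, so Amelia controls no company.
Neither Amelia nor any entity Amelia controls holds any voting interest in Talus.
So before the transaction, Amelia does not control Talus.
After the purchase, Amelia's direct stake in Redfern rises to 20% + 52% = 72%, and Selkirk's stake falls to 3%.
Amelia holds 72% of Redfern, so Amelia controls Redfern.
Redfern holds 56% of Fennick, so Amelia controls Fennick.
Fennick holds 75% of Talus, so Amelia controls Talus.
Amelia did not control Talus before and does after, so the clause is triggered.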